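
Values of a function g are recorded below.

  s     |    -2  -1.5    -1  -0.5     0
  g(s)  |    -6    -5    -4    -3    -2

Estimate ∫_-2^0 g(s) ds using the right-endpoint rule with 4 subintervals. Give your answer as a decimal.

Δs = 0.5.
Sum = 0.5·[(-5) + (-4) + (-3) + (-2)] = -7.

-7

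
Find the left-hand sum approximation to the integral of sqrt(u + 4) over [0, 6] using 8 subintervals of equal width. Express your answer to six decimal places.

Δu = (6 − 0)/8 = 0.75.
Left endpoints: 0, 0.75, 1.5, 2.25, 3, 3.75, 4.5, 5.25.
f(0) ≈ 2.000000, f(0.75) ≈ 2.179449, f(1.5) ≈ 2.345208, f(2.25) ≈ 2.500000, f(3) ≈ 2.645751, f(3.75) ≈ 2.783882, f(4.5) ≈ 2.915476, f(5.25) ≈ 3.041381.
Sum = Δu · [f(0) + f(0.75) + f(1.5) + ...].
Sum ≈ 15.308361.

15.308361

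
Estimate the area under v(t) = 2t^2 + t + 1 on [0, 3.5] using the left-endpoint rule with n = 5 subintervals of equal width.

28.98

Δt = (3.5 − 0)/5 = 0.7.
Left endpoints: 0, 0.7, 1.4, 2.1, 2.8.
v(0) = 1, v(0.7) = 2.68, v(1.4) = 6.32, v(2.1) = 11.92, v(2.8) = 19.48.
Sum = Δt · [v(0) + v(0.7) + v(1.4) + v(2.1) + v(2.8)].
Sum = 28.98.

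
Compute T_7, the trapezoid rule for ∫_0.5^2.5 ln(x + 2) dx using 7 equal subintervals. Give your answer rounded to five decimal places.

2.47641

Δx = (2.5 − 0.5)/7 = 2/7.
f(0.5) ≈ 0.91629, f(11/14) ≈ 1.02450, f(15/14) ≈ 1.12214, f(19/14) ≈ 1.21109, f(23/14) ≈ 1.29277, f(27/14) ≈ 1.36828, f(31/14) ≈ 1.43848, f(2.5) ≈ 1.50408.
T_7 = (Δx/2)·[f(x_0) + 2f(x_1) + ... + 2f(x_{6}) + f(x_7)].
Sum ≈ 2.47641.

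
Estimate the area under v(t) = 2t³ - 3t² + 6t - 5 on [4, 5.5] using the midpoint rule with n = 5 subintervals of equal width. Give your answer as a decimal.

Δt = (5.5 − 4)/5 = 0.3.
Midpoints: 4.15, 4.45, 4.75, 5.05, 5.35.
v(4.15) = 111.17925, v(4.45) = 138.53475, v(4.75) = 170.15625, v(5.05) = 206.36775, v(5.35) = 247.49325.
Sum = Δt · [v(4.15) + v(4.45) + v(4.75) + v(5.05) + v(5.35)].
Sum = 262.119375.

262.119375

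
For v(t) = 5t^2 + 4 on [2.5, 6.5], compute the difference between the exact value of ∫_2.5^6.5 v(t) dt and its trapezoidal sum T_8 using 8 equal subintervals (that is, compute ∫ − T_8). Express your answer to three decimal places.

Exact integral: ∫_2.5^6.5 v(t) dt ≈ 447.66667.
T_8 = 448.5.
Error ≈ 447.66667 − 448.5 ≈ -0.833.

-0.833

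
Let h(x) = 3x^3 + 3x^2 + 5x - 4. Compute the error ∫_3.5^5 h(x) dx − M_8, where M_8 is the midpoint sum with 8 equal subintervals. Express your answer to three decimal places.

Exact integral: ∫_3.5^5 h(x) dx = 464.203125.
M_8 ≈ 464.02185.
Error ≈ 464.203125 − 464.02185 ≈ 0.181.

0.181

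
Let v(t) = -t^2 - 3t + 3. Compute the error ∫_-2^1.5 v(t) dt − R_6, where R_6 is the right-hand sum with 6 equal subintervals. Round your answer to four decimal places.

Exact integral: ∫_-2^1.5 v(t) dt ≈ 9.333333.
R_6 ≈ 6.582755.
Error ≈ 9.333333 − 6.582755 ≈ 2.7506.

2.7506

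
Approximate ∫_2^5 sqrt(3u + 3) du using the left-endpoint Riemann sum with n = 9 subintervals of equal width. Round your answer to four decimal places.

10.7621

Δu = (5 − 2)/9 = 1/3.
Left endpoints: 2, 7/3, 8/3, 3, 10/3, 11/3, 4, 13/3, 14/3.
f(2) ≈ 3.0000, f(7/3) ≈ 3.1623, f(8/3) ≈ 3.3166, f(3) ≈ 3.4641, f(10/3) ≈ 3.6056, f(11/3) ≈ 3.7417, f(4) ≈ 3.8730, f(13/3) ≈ 4.0000, f(14/3) ≈ 4.1231.
Sum = Δu · [f(2) + f(7/3) + f(8/3) + ...].
Sum ≈ 10.7621.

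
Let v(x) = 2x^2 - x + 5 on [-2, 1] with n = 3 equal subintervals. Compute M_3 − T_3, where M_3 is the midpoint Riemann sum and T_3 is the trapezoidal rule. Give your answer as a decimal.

M_3 = 22.
T_3 = 23.5.
M_3 − T_3 = -1.5.

-1.5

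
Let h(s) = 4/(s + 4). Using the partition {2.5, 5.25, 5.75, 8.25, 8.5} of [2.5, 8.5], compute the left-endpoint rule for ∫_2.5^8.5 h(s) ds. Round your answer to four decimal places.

3.0158

Subinterval widths: 2.75, 0.5, 2.5, 0.25.
Left endpoints: 2.5, 5.25, 5.75, 8.25.
h(2.5) = 8/13, h(5.25) = 16/37, h(5.75) = 16/39, h(8.25) = 16/49.
Sum = Σ Δs_i · h(s_i).
Sum ≈ 3.0158.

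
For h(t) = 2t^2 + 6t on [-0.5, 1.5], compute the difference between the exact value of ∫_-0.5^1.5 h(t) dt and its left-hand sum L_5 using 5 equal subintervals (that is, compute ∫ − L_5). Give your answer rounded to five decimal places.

3.09333

Exact integral: ∫_-0.5^1.5 h(t) dt ≈ 8.3333333.
L_5 = 5.24.
Error ≈ 8.3333333 − 5.24 ≈ 3.09333.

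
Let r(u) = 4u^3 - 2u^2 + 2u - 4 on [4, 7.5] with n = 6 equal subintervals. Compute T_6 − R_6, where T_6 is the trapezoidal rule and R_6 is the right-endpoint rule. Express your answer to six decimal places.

-396.083333

T_6 ≈ 2709.02835648.
R_6 ≈ 3105.11168981.
T_6 − R_6 ≈ -396.083333.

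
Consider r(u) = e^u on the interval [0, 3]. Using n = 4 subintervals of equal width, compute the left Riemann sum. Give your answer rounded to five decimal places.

12.81482

Δu = (3 − 0)/4 = 0.75.
Left endpoints: 0, 0.75, 1.5, 2.25.
r(0) ≈ 1.00000, r(0.75) ≈ 2.11700, r(1.5) ≈ 4.48169, r(2.25) ≈ 9.48774.
Sum = Δu · [r(0) + r(0.75) + r(1.5) + r(2.25)].
Sum ≈ 12.81482.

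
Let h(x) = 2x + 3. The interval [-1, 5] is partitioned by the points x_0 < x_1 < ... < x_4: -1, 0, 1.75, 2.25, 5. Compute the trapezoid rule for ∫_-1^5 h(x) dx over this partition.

Subinterval widths: 1, 1.75, 0.5, 2.75.
h(-1) = 1, h(0) = 3, h(1.75) = 6.5, h(2.25) = 7.5, h(5) = 13.
On each subinterval the trapezoid contributes (Δx_i/2)·[h(x_{i-1}) + h(x_i)].
Sum = 42.

42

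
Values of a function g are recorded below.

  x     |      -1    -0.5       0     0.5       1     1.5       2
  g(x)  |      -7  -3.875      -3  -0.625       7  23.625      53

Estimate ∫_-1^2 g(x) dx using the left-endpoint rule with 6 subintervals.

Δx = 0.5.
Sum = 0.5·[(-7) + (-3.875) + (-3) + (-0.625) + 7 + 23.625] = 8.0625.

8.0625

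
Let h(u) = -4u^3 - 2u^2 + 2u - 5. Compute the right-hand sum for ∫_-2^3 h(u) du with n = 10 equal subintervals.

-145

Δu = (3 − (-2))/10 = 0.5.
Right endpoints: -1.5, -1, -0.5, 0, 0.5, 1, 1.5, 2, 2.5, 3.
h(-1.5) = 1, h(-1) = -5, h(-0.5) = -6, h(0) = -5, h(0.5) = -5, h(1) = -9, h(1.5) = -20, h(2) = -41, h(2.5) = -75, h(3) = -125.
Sum = Δu · [h(-1.5) + h(-1) + h(-0.5) + ...].
Sum = -145.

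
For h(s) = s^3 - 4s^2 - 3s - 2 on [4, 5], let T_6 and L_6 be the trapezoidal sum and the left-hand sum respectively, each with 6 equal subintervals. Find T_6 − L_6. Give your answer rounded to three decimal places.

1.833

T_6 ≈ -4.53935.
L_6 ≈ -6.37269.
T_6 − L_6 ≈ 1.833.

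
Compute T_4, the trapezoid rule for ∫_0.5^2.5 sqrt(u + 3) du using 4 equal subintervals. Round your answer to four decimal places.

Δu = (2.5 − 0.5)/4 = 0.5.
f(0.5) ≈ 1.8708, f(1) ≈ 2.0000, f(1.5) ≈ 2.1213, f(2) ≈ 2.2361, f(2.5) ≈ 2.3452.
T_4 = (Δu/2)·[f(u_0) + 2f(u_1) + 2f(u_2) + 2f(u_3) + f(u_4)].
Sum ≈ 4.2327.

4.2327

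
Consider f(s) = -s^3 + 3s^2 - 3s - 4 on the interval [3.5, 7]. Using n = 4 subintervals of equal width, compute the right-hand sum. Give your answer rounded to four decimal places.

Δs = (7 − 3.5)/4 = 0.875.
Right endpoints: 4.375, 5.25, 6.125, 7.
f(4.375) = -22243/512, f(5.25) = -81.765625, f(6.125) = -71481/512, f(7) = -221.
Sum = Δs · [f(4.375) + f(5.25) + f(6.125) + f(7)].
Sum ≈ -425.0928.

-425.0928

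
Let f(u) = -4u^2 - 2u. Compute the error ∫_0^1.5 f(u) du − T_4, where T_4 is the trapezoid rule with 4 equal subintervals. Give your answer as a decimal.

0.140625

Exact integral: ∫_0^1.5 f(u) du = -6.75.
T_4 = -6.890625.
Error = -6.75 − (-6.890625) = 0.140625.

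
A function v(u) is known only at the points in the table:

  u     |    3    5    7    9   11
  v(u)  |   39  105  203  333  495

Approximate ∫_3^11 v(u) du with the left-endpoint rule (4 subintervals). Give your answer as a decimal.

1360

Δu = 2.
Sum = 2·[39 + 105 + 203 + 333] = 1360.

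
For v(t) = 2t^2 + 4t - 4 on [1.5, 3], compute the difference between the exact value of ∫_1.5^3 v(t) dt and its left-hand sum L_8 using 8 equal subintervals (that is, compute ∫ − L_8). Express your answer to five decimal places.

1.81055

Exact integral: ∫_1.5^3 v(t) dt = 23.25.
L_8 ≈ 21.4394531.
Error ≈ 23.25 − 21.4394531 ≈ 1.81055.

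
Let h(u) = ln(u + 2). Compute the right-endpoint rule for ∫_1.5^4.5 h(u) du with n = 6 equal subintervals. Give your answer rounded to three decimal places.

4.934

Δu = (4.5 − 1.5)/6 = 0.5.
Right endpoints: 2, 2.5, 3, 3.5, 4, 4.5.
h(2) ≈ 1.386, h(2.5) ≈ 1.504, h(3) ≈ 1.609, h(3.5) ≈ 1.705, h(4) ≈ 1.792, h(4.5) ≈ 1.872.
Sum = Δu · [h(2) + h(2.5) + h(3) + ...].
Sum ≈ 4.934.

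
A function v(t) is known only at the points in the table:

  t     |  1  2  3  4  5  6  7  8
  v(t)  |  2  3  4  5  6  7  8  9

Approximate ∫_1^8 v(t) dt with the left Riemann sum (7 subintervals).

Δt = 1.
Sum = 1·[2 + 3 + 4 + 5 + 6 + 7 + 8] = 35.

35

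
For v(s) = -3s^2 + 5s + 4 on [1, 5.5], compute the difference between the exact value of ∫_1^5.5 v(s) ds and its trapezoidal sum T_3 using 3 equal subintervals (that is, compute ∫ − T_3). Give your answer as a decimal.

Exact integral: ∫_1^5.5 v(s) ds = -74.25.
T_3 = -79.3125.
Error = -74.25 − (-79.3125) = 5.0625.

5.0625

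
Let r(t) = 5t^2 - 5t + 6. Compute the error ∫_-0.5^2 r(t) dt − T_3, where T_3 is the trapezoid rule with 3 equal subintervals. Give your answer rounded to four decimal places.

-1.4468

Exact integral: ∫_-0.5^2 r(t) dt ≈ 19.166667.
T_3 ≈ 20.613426.
Error ≈ 19.166667 − 20.613426 ≈ -1.4468.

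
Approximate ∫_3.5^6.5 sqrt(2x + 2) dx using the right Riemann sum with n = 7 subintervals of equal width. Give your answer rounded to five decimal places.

10.55083

Δx = (6.5 − 3.5)/7 = 3/7.
Right endpoints: 55/14, 61/14, 67/14, 73/14, 79/14, 85/14, 6.5.
f(55/14) ≈ 3.13961, f(61/14) ≈ 3.27327, f(67/14) ≈ 3.40168, f(73/14) ≈ 3.52542, f(79/14) ≈ 3.64496, f(85/14) ≈ 3.76070, f(6.5) ≈ 3.87298.
Sum = Δx · [f(55/14) + f(61/14) + f(67/14) + ...].
Sum ≈ 10.55083.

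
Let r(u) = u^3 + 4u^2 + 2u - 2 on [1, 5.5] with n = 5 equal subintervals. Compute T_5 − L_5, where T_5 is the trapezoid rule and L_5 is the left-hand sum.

T_5 = 477.61875.
L_5 = 346.5.
T_5 − L_5 = 131.11875.

131.11875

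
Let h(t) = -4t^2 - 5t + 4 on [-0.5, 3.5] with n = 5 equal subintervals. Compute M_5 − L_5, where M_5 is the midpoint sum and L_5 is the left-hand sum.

M_5 = -70.48.
L_5 = -45.84.
M_5 − L_5 = -24.64.

-24.64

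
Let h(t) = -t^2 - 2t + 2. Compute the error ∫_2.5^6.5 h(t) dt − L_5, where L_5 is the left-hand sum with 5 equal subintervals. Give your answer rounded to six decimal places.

-17.173333

Exact integral: ∫_2.5^6.5 h(t) dt ≈ -114.33333333.
L_5 = -97.16.
Error ≈ -114.33333333 − (-97.16) ≈ -17.173333.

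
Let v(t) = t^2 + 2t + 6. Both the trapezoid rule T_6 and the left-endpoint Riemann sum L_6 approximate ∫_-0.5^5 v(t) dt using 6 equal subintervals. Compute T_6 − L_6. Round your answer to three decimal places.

16.385

T_6 ≈ 100.22859.
L_6 ≈ 83.84317.
T_6 − L_6 ≈ 16.385.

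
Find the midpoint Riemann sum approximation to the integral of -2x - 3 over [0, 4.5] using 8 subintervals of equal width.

-33.75

Δx = (4.5 − 0)/8 = 0.5625.
Midpoints: 0.28125, 0.84375, 1.40625, 1.96875, 2.53125, 3.09375, 3.65625, 4.21875.
f(0.28125) = -3.5625, f(0.84375) = -4.6875, f(1.40625) = -5.8125, f(1.96875) = -6.9375, f(2.53125) = -8.0625, f(3.09375) = -9.1875, f(3.65625) = -10.3125, f(4.21875) = -11.4375.
Sum = Δx · [f(0.28125) + f(0.84375) + f(1.40625) + ...].
Sum = -33.75.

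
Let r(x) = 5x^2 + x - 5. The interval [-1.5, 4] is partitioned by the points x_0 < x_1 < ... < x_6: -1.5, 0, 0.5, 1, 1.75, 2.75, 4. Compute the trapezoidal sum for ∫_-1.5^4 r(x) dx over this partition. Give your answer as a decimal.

Subinterval widths: 1.5, 0.5, 0.5, 0.75, 1, 1.25.
r(-1.5) = 4.75, r(0) = -5, r(0.5) = -3.25, r(1) = 1, r(1.75) = 12.0625, r(2.75) = 35.5625, r(4) = 79.
On each subinterval the trapezoid contributes (Δx_i/2)·[r(x_{i-1}) + r(x_i)].
Sum = 97.5.

97.5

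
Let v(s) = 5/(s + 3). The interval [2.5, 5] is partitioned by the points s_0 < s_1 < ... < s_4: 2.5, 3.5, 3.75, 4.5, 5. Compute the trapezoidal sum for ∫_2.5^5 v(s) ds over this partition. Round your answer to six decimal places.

Subinterval widths: 1, 0.25, 0.75, 0.5.
v(2.5) = 10/11, v(3.5) = 10/13, v(3.75) = 20/27, v(4.5) = 2/3, v(5) = 0.625.
On each subinterval the trapezoid contributes (Δs_i/2)·[v(s_{i-1}) + v(s_i)].
Sum ≈ 1.878602.

1.878602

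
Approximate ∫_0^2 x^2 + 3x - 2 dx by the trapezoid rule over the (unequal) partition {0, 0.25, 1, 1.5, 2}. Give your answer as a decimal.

4.78125

Subinterval widths: 0.25, 0.75, 0.5, 0.5.
f(0) = -2, f(0.25) = -1.1875, f(1) = 2, f(1.5) = 4.75, f(2) = 8.
On each subinterval the trapezoid contributes (Δx_i/2)·[f(x_{i-1}) + f(x_i)].
Sum = 4.78125.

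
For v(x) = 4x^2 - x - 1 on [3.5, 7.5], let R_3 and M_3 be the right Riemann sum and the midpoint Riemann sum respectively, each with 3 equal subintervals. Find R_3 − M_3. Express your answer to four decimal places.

R_3 ≈ 598.740741.
M_3 ≈ 476.962963.
R_3 − M_3 ≈ 121.7778.

121.7778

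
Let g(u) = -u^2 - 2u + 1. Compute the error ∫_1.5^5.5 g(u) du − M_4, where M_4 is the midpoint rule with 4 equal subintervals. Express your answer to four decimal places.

-0.3333

Exact integral: ∫_1.5^5.5 g(u) du ≈ -78.333333.
M_4 = -78.
Error ≈ -78.333333 − (-78) ≈ -0.3333.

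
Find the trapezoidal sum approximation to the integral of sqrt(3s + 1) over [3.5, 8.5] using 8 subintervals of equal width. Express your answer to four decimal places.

Δs = (8.5 − 3.5)/8 = 0.625.
f(3.5) ≈ 3.3912, f(4.125) ≈ 3.6572, f(4.75) ≈ 3.9051, f(5.375) ≈ 4.1382, f(6) ≈ 4.3589, f(6.625) ≈ 4.5689, f(7.25) ≈ 4.7697, f(7.875) ≈ 4.9624, f(8.5) ≈ 5.1478.
T_8 = (Δs/2)·[f(s_0) + 2f(s_1) + ... + 2f(s_{7}) + f(s_8)].
Sum ≈ 21.6437.

21.6437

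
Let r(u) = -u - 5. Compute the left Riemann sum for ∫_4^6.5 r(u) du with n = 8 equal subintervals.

Δu = (6.5 − 4)/8 = 0.3125.
Left endpoints: 4, 4.3125, 4.625, 4.9375, 5.25, 5.5625, 5.875, 6.1875.
r(4) = -9, r(4.3125) = -9.3125, r(4.625) = -9.625, r(4.9375) = -9.9375, r(5.25) = -10.25, r(5.5625) = -10.5625, r(5.875) = -10.875, r(6.1875) = -11.1875.
Sum = Δu · [r(4) + r(4.3125) + r(4.625) + ...].
Sum = -25.234375.

-25.234375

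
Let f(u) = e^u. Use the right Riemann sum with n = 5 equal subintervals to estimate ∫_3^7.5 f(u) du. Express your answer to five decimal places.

Δu = (7.5 − 3)/5 = 0.9.
Right endpoints: 3.9, 4.8, 5.7, 6.6, 7.5.
f(3.9) ≈ 49.40245, f(4.8) ≈ 121.51042, f(5.7) ≈ 298.86740, f(6.6) ≈ 735.09519, f(7.5) ≈ 1808.04241.
Sum = Δu · [f(3.9) + f(4.8) + f(5.7) + f(6.6) + f(7.5)].
Sum ≈ 2711.62608.

2711.62608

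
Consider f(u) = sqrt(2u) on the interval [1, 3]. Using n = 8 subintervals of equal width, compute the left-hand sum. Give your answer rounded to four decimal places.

Δu = (3 − 1)/8 = 0.25.
Left endpoints: 1, 1.25, 1.5, 1.75, 2, 2.25, 2.5, 2.75.
f(1) ≈ 1.4142, f(1.25) ≈ 1.5811, f(1.5) ≈ 1.7321, f(1.75) ≈ 1.8708, f(2) ≈ 2.0000, f(2.25) ≈ 2.1213, f(2.5) ≈ 2.2361, f(2.75) ≈ 2.3452.
Sum = Δu · [f(1) + f(1.25) + f(1.5) + ...].
Sum ≈ 3.8252.

3.8252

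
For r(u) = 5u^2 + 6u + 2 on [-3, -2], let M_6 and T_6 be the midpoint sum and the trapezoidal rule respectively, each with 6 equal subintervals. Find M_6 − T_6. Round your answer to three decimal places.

M_6 ≈ 18.65509.
T_6 ≈ 18.68981.
M_6 − T_6 ≈ -0.035.

-0.035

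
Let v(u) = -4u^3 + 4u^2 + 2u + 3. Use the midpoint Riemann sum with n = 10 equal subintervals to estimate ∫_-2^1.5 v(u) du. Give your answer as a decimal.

34.6040625

Δu = (1.5 − (-2))/10 = 0.35.
Midpoints: -1.825, -1.475, -1.125, -0.775, -0.425, -0.075, 0.275, 0.625, 0.975, 1.325.
v(-1.825) = 36.9860625, v(-1.475) = 21.5886875, v(-1.125) = 11.5078125, v(-0.775) = 5.7144375, v(-0.425) = 3.1795625, v(-0.075) = 2.8741875, v(0.275) = 3.7693125, v(0.625) = 4.8359375, v(0.975) = 5.0450625, v(1.325) = 3.3676875.
Sum = Δu · [v(-1.825) + v(-1.475) + v(-1.125) + ...].
Sum = 34.6040625.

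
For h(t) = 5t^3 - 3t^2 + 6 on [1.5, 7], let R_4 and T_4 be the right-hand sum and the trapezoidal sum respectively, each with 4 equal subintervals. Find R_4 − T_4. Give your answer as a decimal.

1071.0390625

R_4 ≈ 3864.6201172.
T_4 ≈ 2793.5810547.
R_4 − T_4 = 1071.0390625.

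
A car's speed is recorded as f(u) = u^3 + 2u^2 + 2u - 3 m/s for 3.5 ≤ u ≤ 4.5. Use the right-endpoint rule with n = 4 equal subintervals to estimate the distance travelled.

Δu = (4.5 − 3.5)/4 = 0.25.
Right endpoints: 3.75, 4, 4.25, 4.5.
f(3.75) = 85.359375, f(4) = 101, f(4.25) = 118.390625, f(4.5) = 137.625.
Sum = Δu · [f(3.75) + f(4) + f(4.25) + f(4.5)].
Sum = 110.59375.

110.59375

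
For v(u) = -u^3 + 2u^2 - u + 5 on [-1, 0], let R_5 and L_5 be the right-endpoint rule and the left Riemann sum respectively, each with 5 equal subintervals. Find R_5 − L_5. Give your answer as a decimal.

-0.8

R_5 = 6.04.
L_5 = 6.84.
R_5 − L_5 = -0.8.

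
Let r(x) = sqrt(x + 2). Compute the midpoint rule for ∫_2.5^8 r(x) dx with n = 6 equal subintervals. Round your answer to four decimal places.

Δx = (8 − 2.5)/6 = 11/12.
Midpoints: 71/24, 3.875, 115/24, 137/24, 6.625, 181/24.
r(71/24) ≈ 2.2267, r(3.875) ≈ 2.4238, r(115/24) ≈ 2.6061, r(137/24) ≈ 2.7764, r(6.625) ≈ 2.9368, r(181/24) ≈ 3.0890.
Sum = Δx · [r(71/24) + r(3.875) + r(115/24) + ...].
Sum ≈ 14.7206.

14.7206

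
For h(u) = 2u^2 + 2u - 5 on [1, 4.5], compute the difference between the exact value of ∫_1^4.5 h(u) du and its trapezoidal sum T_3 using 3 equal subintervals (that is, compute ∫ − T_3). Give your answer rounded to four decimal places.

Exact integral: ∫_1^4.5 h(u) du ≈ 61.833333.
T_3 ≈ 63.421296.
Error ≈ 61.833333 − 63.421296 ≈ -1.5880.

-1.5880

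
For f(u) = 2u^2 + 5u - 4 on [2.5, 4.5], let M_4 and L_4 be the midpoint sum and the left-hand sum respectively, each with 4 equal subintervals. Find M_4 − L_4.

9.25

M_4 = 77.25.
L_4 = 68.
M_4 − L_4 = 9.25.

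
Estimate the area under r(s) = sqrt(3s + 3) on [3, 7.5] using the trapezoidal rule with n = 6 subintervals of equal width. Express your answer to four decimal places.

Δs = (7.5 − 3)/6 = 0.75.
r(3) ≈ 3.4641, r(3.75) ≈ 3.7749, r(4.5) ≈ 4.0620, r(5.25) ≈ 4.3301, r(6) ≈ 4.5826, r(6.75) ≈ 4.8218, r(7.5) ≈ 5.0498.
T_6 = (Δs/2)·[r(s_0) + 2r(s_1) + ... + 2r(s_{5}) + r(s_6)].
Sum ≈ 19.3713.

19.3713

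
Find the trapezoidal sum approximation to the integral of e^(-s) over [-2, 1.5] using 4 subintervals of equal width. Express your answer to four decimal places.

Δs = (1.5 − (-2))/4 = 0.875.
f(-2) ≈ 7.3891, f(-1.125) ≈ 3.0802, f(-0.25) ≈ 1.2840, f(0.625) ≈ 0.5353, f(1.5) ≈ 0.2231.
T_4 = (Δs/2)·[f(s_0) + 2f(s_1) + 2f(s_2) + 2f(s_3) + f(s_4)].
Sum ≈ 7.6174.

7.6174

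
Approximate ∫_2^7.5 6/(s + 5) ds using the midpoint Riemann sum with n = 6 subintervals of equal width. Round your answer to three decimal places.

Δs = (7.5 − 2)/6 = 11/12.
Midpoints: 59/24, 3.375, 103/24, 125/24, 6.125, 169/24.
f(59/24) = 144/179, f(3.375) = 48/67, f(103/24) = 144/223, f(125/24) = 144/245, f(6.125) = 48/89, f(169/24) = 144/289.
Sum = Δs · [f(59/24) + f(3.375) + f(103/24) + ...].
Sum ≈ 3.476.

3.476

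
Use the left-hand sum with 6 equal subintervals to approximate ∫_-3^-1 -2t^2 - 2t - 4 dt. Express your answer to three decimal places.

Δt = (-1 − (-3))/6 = 1/3.
Left endpoints: -3, -8/3, -7/3, -2, -5/3, -4/3.
f(-3) = -16, f(-8/3) = -116/9, f(-7/3) = -92/9, f(-2) = -8, f(-5/3) = -56/9, f(-4/3) = -44/9.
Sum = Δt · [f(-3) + f(-8/3) + f(-7/3) + ...].
Sum ≈ -19.407.

-19.407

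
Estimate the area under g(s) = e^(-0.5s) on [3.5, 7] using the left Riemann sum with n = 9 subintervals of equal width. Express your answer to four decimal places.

0.3160

Δs = (7 − 3.5)/9 = 7/18.
Left endpoints: 3.5, 35/9, 77/18, 14/3, 91/18, 49/9, 35/6, 56/9, 119/18.
g(3.5) ≈ 0.1738, g(35/9) ≈ 0.1431, g(77/18) ≈ 0.1178, g(14/3) ≈ 0.0970, g(91/18) ≈ 0.0798, g(49/9) ≈ 0.0657, g(35/6) ≈ 0.0541, g(56/9) ≈ 0.0446, g(119/18) ≈ 0.0367.
Sum = Δs · [g(3.5) + g(35/9) + g(77/18) + ...].
Sum ≈ 0.3160.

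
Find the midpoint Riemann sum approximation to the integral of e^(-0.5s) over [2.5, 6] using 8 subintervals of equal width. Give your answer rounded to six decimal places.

Δs = (6 − 2.5)/8 = 0.4375.
Midpoints: 2.71875, 3.15625, 3.59375, 4.03125, 4.46875, 4.90625, 5.34375, 5.78125.
f(2.71875) ≈ 0.256821, f(3.15625) ≈ 0.206362, f(3.59375) ≈ 0.165816, f(4.03125) ≈ 0.133237, f(4.46875) ≈ 0.107059, f(4.90625) ≈ 0.086024, f(5.34375) ≈ 0.069122, f(5.78125) ≈ 0.055541.
Sum = Δs · [f(2.71875) + f(3.15625) + f(3.59375) + ...].
Sum ≈ 0.472493.

0.472493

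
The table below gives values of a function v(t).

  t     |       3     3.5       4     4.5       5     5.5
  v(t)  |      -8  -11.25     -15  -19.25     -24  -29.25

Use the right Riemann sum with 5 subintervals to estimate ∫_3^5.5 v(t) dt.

-49.375

Δt = 0.5.
Sum = 0.5·[(-11.25) + (-15) + (-19.25) + (-24) + (-29.25)] = -49.375.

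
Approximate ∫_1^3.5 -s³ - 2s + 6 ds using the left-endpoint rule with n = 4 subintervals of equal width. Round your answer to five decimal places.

Δs = (3.5 − 1)/4 = 0.625.
Left endpoints: 1, 1.625, 2.25, 2.875.
f(1) = 3, f(1.625) = -789/512, f(2.25) = -9.890625, f(2.875) = -12039/512.
Sum = Δs · [f(1) + f(1.625) + f(2.25) + f(2.875)].
Sum ≈ -19.96582.

-19.96582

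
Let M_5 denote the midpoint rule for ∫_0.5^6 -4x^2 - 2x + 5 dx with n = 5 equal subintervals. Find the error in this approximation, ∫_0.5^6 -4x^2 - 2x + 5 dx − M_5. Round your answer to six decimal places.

Exact integral: ∫_0.5^6 f(x) dx ≈ -296.08333333.
M_5 = -293.865.
Error ≈ -296.08333333 − (-293.865) ≈ -2.218333.

-2.218333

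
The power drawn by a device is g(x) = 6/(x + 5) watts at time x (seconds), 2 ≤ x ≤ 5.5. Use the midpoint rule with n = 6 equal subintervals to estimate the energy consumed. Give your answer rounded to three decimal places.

Δx = (5.5 − 2)/6 = 7/12.
Midpoints: 55/24, 2.875, 83/24, 97/24, 4.625, 125/24.
g(55/24) = 144/175, g(2.875) = 16/21, g(83/24) = 144/203, g(97/24) = 144/217, g(4.625) = 48/77, g(125/24) = 144/245.
Sum = Δx · [g(55/24) + g(2.875) + g(83/24) + ...].
Sum ≈ 2.432.

2.432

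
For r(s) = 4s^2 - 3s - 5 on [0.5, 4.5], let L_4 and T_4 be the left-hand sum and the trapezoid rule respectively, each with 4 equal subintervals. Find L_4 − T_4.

-34

L_4 = 40.
T_4 = 74.
L_4 − T_4 = -34.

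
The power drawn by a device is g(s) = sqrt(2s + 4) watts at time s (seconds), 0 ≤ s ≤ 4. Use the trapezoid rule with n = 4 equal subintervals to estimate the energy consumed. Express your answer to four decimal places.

11.1722

Δs = (4 − 0)/4 = 1.
g(0) ≈ 2.0000, g(1) ≈ 2.4495, g(2) ≈ 2.8284, g(3) ≈ 3.1623, g(4) ≈ 3.4641.
T_4 = (Δs/2)·[g(s_0) + 2g(s_1) + 2g(s_2) + 2g(s_3) + g(s_4)].
Sum ≈ 11.1722.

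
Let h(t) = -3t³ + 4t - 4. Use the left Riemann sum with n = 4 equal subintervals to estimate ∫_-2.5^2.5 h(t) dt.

26.09375

Δt = (2.5 − (-2.5))/4 = 1.25.
Left endpoints: -2.5, -1.25, 0, 1.25.
h(-2.5) = 32.875, h(-1.25) = -3.140625, h(0) = -4, h(1.25) = -4.859375.
Sum = Δt · [h(-2.5) + h(-1.25) + h(0) + h(1.25)].
Sum = 26.09375.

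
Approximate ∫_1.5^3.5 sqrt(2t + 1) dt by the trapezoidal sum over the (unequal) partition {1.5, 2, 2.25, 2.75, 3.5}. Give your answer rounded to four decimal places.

Subinterval widths: 0.5, 0.25, 0.5, 0.75.
f(1.5) ≈ 2.0000, f(2) ≈ 2.2361, f(2.25) ≈ 2.3452, f(2.75) ≈ 2.5495, f(3.5) ≈ 2.8284.
On each subinterval the trapezoid contributes (Δt_i/2)·[f(t_{i-1}) + f(t_i)].
Sum ≈ 4.8721.

4.8721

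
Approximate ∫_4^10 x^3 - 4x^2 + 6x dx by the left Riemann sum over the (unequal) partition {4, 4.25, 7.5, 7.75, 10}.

Subinterval widths: 0.25, 3.25, 0.25, 2.25.
Left endpoints: 4, 4.25, 7.5, 7.75.
f(4) = 24, f(4.25) = 30.015625, f(7.5) = 241.875, f(7.75) = 271.734375.
Sum = Σ Δx_i · f(x_i).
Sum = 775.421875.

775.421875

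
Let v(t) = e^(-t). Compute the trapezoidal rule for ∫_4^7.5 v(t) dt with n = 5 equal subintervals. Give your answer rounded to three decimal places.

0.018

Δt = (7.5 − 4)/5 = 0.7.
v(4) ≈ 0.018, v(4.7) ≈ 0.009, v(5.4) ≈ 0.005, v(6.1) ≈ 0.002, v(6.8) ≈ 0.001, v(7.5) ≈ 0.001.
T_5 = (Δt/2)·[v(t_0) + 2v(t_1) + ... + 2v(t_{4}) + v(t_5)].
Sum ≈ 0.018.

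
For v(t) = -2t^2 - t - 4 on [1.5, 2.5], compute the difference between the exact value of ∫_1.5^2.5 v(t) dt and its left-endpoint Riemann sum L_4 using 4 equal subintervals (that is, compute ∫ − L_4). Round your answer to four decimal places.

Exact integral: ∫_1.5^2.5 v(t) dt ≈ -14.166667.
L_4 = -13.0625.
Error ≈ -14.166667 − (-13.0625) ≈ -1.1042.

-1.1042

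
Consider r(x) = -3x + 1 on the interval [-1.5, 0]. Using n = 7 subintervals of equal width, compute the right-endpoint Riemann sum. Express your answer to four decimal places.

4.3929

Δx = (0 − (-1.5))/7 = 3/14.
Right endpoints: -9/7, -15/14, -6/7, -9/14, -3/7, -3/14, 0.
r(-9/7) = 34/7, r(-15/14) = 59/14, r(-6/7) = 25/7, r(-9/14) = 41/14, r(-3/7) = 16/7, r(-3/14) = 23/14, r(0) = 1.
Sum = Δx · [r(-9/7) + r(-15/14) + r(-6/7) + ...].
Sum ≈ 4.3929.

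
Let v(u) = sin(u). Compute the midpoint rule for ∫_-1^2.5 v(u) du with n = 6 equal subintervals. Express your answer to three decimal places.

1.361

Δu = (2.5 − (-1))/6 = 7/12.
Midpoints: -17/24, -0.125, 11/24, 25/24, 1.625, 53/24.
v(-17/24) ≈ -0.651, v(-0.125) ≈ -0.125, v(11/24) ≈ 0.442, v(25/24) ≈ 0.863, v(1.625) ≈ 0.999, v(53/24) ≈ 0.804.
Sum = Δu · [v(-17/24) + v(-0.125) + v(11/24) + ...].
Sum ≈ 1.361.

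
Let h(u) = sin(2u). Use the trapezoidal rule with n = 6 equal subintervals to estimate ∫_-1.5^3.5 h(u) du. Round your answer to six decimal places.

Δu = (3.5 − (-1.5))/6 = 5/6.
h(-1.5) ≈ -0.141120, h(-2/3) ≈ -0.971938, h(1/6) ≈ 0.327195, h(1) ≈ 0.909297, h(11/6) ≈ -0.501277, h(8/3) ≈ -0.813329, h(3.5) ≈ 0.656987.
T_6 = (Δu/2)·[h(u_0) + 2h(u_1) + ... + 2h(u_{5}) + h(u_6)].
Sum ≈ -0.660099.

-0.660099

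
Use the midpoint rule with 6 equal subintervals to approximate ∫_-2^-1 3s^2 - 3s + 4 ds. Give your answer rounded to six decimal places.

15.493056

Δs = (-1 − (-2))/6 = 1/6.
Midpoints: -23/12, -1.75, -19/12, -17/12, -1.25, -13/12.
f(-23/12) = 997/48, f(-1.75) = 18.4375, f(-19/12) = 781/48, f(-17/12) = 685/48, f(-1.25) = 12.4375, f(-13/12) = 517/48.
Sum = Δs · [f(-23/12) + f(-1.75) + f(-19/12) + ...].
Sum ≈ 15.493056.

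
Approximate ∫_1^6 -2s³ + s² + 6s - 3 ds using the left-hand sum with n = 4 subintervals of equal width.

-283.75

Δs = (6 − 1)/4 = 1.25.
Left endpoints: 1, 2.25, 3.5, 4.75.
f(1) = 2, f(2.25) = -7.21875, f(3.5) = -55.5, f(4.75) = -166.28125.
Sum = Δs · [f(1) + f(2.25) + f(3.5) + f(4.75)].
Sum = -283.75.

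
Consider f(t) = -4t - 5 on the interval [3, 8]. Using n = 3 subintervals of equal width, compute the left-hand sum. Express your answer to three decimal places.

Δt = (8 − 3)/3 = 5/3.
Left endpoints: 3, 14/3, 19/3.
f(3) = -17, f(14/3) = -71/3, f(19/3) = -91/3.
Sum = Δt · [f(3) + f(14/3) + f(19/3)].
Sum ≈ -118.333.

-118.333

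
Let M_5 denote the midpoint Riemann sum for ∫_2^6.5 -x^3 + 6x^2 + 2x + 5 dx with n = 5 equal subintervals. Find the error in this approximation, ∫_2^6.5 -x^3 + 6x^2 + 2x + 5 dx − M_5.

-2.0503125

Exact integral: ∫_2^6.5 f(x) dx = 151.734375.
M_5 = 153.7846875.
Error = 151.734375 − 153.7846875 = -2.0503125.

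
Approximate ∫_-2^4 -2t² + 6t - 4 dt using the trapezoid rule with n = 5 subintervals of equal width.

-38.88

Δt = (4 − (-2))/5 = 1.2.
f(-2) = -24, f(-0.8) = -10.08, f(0.4) = -1.92, f(1.6) = 0.48, f(2.8) = -2.88, f(4) = -12.
T_5 = (Δt/2)·[f(t_0) + 2f(t_1) + ... + 2f(t_{4}) + f(t_5)].
Sum = -38.88.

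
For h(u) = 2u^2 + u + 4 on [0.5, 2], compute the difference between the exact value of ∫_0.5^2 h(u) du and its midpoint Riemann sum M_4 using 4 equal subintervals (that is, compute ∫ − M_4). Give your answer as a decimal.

0.03515625

Exact integral: ∫_0.5^2 h(u) du = 13.125.
M_4 = 13.08984375.
Error = 13.125 − 13.08984375 = 0.03515625.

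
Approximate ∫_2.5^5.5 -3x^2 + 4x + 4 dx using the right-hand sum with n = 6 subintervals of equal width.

-106.125

Δx = (5.5 − 2.5)/6 = 0.5.
Right endpoints: 3, 3.5, 4, 4.5, 5, 5.5.
f(3) = -11, f(3.5) = -18.75, f(4) = -28, f(4.5) = -38.75, f(5) = -51, f(5.5) = -64.75.
Sum = Δx · [f(3) + f(3.5) + f(4) + ...].
Sum = -106.125.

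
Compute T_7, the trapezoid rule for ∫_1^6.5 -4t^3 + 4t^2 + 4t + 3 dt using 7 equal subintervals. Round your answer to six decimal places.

Δt = (6.5 − 1)/7 = 11/14.
f(1) = 7, f(25/14) = 83/686, f(18/7) = -9699/343, f(47/14) = -61627/686, f(29/7) = -67295/343, f(69/14) = -246273/686, f(40/7) = -202331/343, f(6.5) = -900.5.
T_7 = (Δt/2)·[f(t_0) + 2f(t_1) + ... + 2f(t_{6}) + f(t_7)].
Sum ≈ -1343.431122.

-1343.431122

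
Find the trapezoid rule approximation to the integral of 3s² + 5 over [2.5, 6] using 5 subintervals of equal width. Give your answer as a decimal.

Δs = (6 − 2.5)/5 = 0.7.
f(2.5) = 23.75, f(3.2) = 35.72, f(3.9) = 50.63, f(4.6) = 68.48, f(5.3) = 89.27, f(6) = 113.
T_5 = (Δs/2)·[f(s_0) + 2f(s_1) + ... + 2f(s_{4}) + f(s_5)].
Sum = 218.7325.

218.7325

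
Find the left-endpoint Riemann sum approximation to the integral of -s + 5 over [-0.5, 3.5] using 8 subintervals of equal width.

15

Δs = (3.5 − (-0.5))/8 = 0.5.
Left endpoints: -0.5, 0, 0.5, 1, 1.5, 2, 2.5, 3.
f(-0.5) = 5.5, f(0) = 5, f(0.5) = 4.5, f(1) = 4, f(1.5) = 3.5, f(2) = 3, f(2.5) = 2.5, f(3) = 2.
Sum = Δs · [f(-0.5) + f(0) + f(0.5) + ...].
Sum = 15.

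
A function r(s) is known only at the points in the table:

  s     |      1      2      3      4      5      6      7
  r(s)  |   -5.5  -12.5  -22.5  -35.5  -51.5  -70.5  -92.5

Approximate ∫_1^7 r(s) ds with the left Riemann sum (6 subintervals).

Δs = 1.
Sum = 1·[(-5.5) + (-12.5) + (-22.5) + (-35.5) + (-51.5) + (-70.5)] = -198.

-198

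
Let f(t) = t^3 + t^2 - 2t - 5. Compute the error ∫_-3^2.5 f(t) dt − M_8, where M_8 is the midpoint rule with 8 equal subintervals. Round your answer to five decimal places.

Exact integral: ∫_-3^2.5 f(t) dt ≈ -21.0260417.
M_8 ≈ -21.0802002.
Error ≈ -21.0260417 − (-21.0802002) ≈ 0.05416.

0.05416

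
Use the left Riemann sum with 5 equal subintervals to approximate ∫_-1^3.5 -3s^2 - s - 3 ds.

Δs = (3.5 − (-1))/5 = 0.9.
Left endpoints: -1, -0.1, 0.8, 1.7, 2.6.
f(-1) = -5, f(-0.1) = -2.93, f(0.8) = -5.72, f(1.7) = -13.37, f(2.6) = -25.88.
Sum = Δs · [f(-1) + f(-0.1) + f(0.8) + f(1.7) + f(2.6)].
Sum = -47.61.

-47.61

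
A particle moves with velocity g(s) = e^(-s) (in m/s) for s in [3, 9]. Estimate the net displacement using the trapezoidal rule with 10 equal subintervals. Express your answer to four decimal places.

0.0511

Δs = (9 − 3)/10 = 0.6.
g(3) ≈ 0.0498, g(3.6) ≈ 0.0273, g(4.2) ≈ 0.0150, g(4.8) ≈ 0.0082, g(5.4) ≈ 0.0045, g(6) ≈ 0.0025, g(6.6) ≈ 0.0014, g(7.2) ≈ 0.0007, g(7.8) ≈ 0.0004, g(8.4) ≈ 0.0002, g(9) ≈ 0.0001.
T_10 = (Δs/2)·[g(s_0) + 2g(s_1) + ... + 2g(s_{9}) + g(s_10)].
Sum ≈ 0.0511.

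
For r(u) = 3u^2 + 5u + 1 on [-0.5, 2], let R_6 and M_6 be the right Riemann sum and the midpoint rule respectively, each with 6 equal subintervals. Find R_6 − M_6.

R_6 ≈ 25.16493056.
M_6 ≈ 19.89149306.
R_6 − M_6 = 5.2734375.

5.2734375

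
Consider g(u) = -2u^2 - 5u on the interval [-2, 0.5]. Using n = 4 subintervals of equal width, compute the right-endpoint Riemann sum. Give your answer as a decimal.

2.0703125

Δu = (0.5 − (-2))/4 = 0.625.
Right endpoints: -1.375, -0.75, -0.125, 0.5.
g(-1.375) = 3.09375, g(-0.75) = 2.625, g(-0.125) = 0.59375, g(0.5) = -3.
Sum = Δu · [g(-1.375) + g(-0.75) + g(-0.125) + g(0.5)].
Sum = 2.0703125.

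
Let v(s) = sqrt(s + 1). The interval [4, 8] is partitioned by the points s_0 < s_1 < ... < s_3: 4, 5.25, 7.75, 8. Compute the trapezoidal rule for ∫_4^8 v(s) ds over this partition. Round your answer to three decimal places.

10.527

Subinterval widths: 1.25, 2.5, 0.25.
v(4) ≈ 2.236, v(5.25) ≈ 2.500, v(7.75) ≈ 2.958, v(8) ≈ 3.000.
On each subinterval the trapezoid contributes (Δs_i/2)·[v(s_{i-1}) + v(s_i)].
Sum ≈ 10.527.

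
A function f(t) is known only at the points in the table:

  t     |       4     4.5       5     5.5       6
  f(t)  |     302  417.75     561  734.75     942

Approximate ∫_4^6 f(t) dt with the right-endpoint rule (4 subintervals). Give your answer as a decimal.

Δt = 0.5.
Sum = 0.5·[417.75 + 561 + 734.75 + 942] = 1327.75.

1327.75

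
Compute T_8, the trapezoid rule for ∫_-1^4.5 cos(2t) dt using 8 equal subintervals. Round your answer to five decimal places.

0.55318

Δt = (4.5 − (-1))/8 = 0.6875.
f(-1) ≈ -0.41615, f(-0.3125) ≈ 0.81096, f(0.375) ≈ 0.73169, f(1.0625) ≈ -0.52627, f(1.75) ≈ -0.93646, f(2.4375) ≈ 0.16190, f(3.125) ≈ 0.99945, f(3.8125) ≈ 0.22699, f(4.5) ≈ -0.91113.
T_8 = (Δt/2)·[f(t_0) + 2f(t_1) + ... + 2f(t_{7}) + f(t_8)].
Sum ≈ 0.55318.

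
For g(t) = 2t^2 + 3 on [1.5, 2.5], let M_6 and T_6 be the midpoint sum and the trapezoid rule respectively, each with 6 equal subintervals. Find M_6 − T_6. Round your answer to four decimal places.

-0.0139

M_6 ≈ 11.162037.
T_6 ≈ 11.175926.
M_6 − T_6 ≈ -0.0139.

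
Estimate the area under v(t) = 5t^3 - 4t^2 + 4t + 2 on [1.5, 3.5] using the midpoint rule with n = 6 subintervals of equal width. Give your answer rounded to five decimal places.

151.96296

Δt = (3.5 − 1.5)/6 = 1/3.
Midpoints: 5/3, 2, 7/3, 8/3, 3, 10/3.
v(5/3) = 559/27, v(2) = 34, v(7/3) = 1433/27, v(8/3) = 2134/27, v(3) = 113, v(10/3) = 4214/27.
Sum = Δt · [v(5/3) + v(2) + v(7/3) + ...].
Sum ≈ 151.96296.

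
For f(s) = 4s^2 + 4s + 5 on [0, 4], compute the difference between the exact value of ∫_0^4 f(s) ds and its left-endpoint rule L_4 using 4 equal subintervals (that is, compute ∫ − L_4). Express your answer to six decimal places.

Exact integral: ∫_0^4 f(s) ds ≈ 137.33333333.
L_4 = 100.
Error ≈ 137.33333333 − 100 ≈ 37.333333.

37.333333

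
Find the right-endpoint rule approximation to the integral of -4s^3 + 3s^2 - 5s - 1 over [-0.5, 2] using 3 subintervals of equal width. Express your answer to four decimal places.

Δs = (2 − (-0.5))/3 = 5/6.
Right endpoints: 1/3, 7/6, 2.
f(1/3) = -67/27, f(7/6) = -983/108, f(2) = -31.
Sum = Δs · [f(1/3) + f(7/6) + f(2)].
Sum ≈ -35.4861.

-35.4861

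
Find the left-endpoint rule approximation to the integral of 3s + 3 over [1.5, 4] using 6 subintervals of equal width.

26.5625

Δs = (4 − 1.5)/6 = 5/12.
Left endpoints: 1.5, 23/12, 7/3, 2.75, 19/6, 43/12.
f(1.5) = 7.5, f(23/12) = 8.75, f(7/3) = 10, f(2.75) = 11.25, f(19/6) = 12.5, f(43/12) = 13.75.
Sum = Δs · [f(1.5) + f(23/12) + f(7/3) + ...].
Sum = 26.5625.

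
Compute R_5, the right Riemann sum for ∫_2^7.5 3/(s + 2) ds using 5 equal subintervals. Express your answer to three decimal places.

2.372

Δs = (7.5 − 2)/5 = 1.1.
Right endpoints: 3.1, 4.2, 5.3, 6.4, 7.5.
f(3.1) = 10/17, f(4.2) = 15/31, f(5.3) = 30/73, f(6.4) = 5/14, f(7.5) = 6/19.
Sum = Δs · [f(3.1) + f(4.2) + f(5.3) + f(6.4) + f(7.5)].
Sum ≈ 2.372.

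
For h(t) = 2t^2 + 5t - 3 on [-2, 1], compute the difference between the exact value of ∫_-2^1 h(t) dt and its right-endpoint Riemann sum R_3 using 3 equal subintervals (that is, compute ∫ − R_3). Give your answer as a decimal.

-5.5

Exact integral: ∫_-2^1 h(t) dt = -10.5.
R_3 = -5.
Error = -10.5 − (-5) = -5.5.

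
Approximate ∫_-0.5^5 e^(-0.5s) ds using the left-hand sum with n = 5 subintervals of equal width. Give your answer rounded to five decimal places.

Δs = (5 − (-0.5))/5 = 1.1.
Left endpoints: -0.5, 0.6, 1.7, 2.8, 3.9.
f(-0.5) ≈ 1.28403, f(0.6) ≈ 0.74082, f(1.7) ≈ 0.42741, f(2.8) ≈ 0.24660, f(3.9) ≈ 0.14227.
Sum = Δs · [f(-0.5) + f(0.6) + f(1.7) + f(2.8) + f(3.9)].
Sum ≈ 3.12524.

3.12524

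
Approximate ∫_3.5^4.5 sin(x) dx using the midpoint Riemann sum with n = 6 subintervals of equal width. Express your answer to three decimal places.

-0.727

Δx = (4.5 − 3.5)/6 = 1/6.
Midpoints: 43/12, 3.75, 47/12, 49/12, 4.25, 53/12.
f(43/12) ≈ -0.428, f(3.75) ≈ -0.572, f(47/12) ≈ -0.700, f(49/12) ≈ -0.809, f(4.25) ≈ -0.895, f(53/12) ≈ -0.957.
Sum = Δx · [f(43/12) + f(3.75) + f(47/12) + ...].
Sum ≈ -0.727.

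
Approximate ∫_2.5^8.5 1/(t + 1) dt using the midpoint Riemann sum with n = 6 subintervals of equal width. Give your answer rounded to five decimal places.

0.99563

Δt = (8.5 − 2.5)/6 = 1.
Midpoints: 3, 4, 5, 6, 7, 8.
f(3) = 0.25, f(4) = 0.2, f(5) = 1/6, f(6) = 1/7, f(7) = 0.125, f(8) = 1/9.
Sum = Δt · [f(3) + f(4) + f(5) + ...].
Sum ≈ 0.99563.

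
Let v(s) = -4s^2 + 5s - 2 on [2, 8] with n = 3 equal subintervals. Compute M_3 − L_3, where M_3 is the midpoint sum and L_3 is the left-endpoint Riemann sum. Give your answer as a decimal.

M_3 = -526.
L_3 = -340.
M_3 − L_3 = -186.

-186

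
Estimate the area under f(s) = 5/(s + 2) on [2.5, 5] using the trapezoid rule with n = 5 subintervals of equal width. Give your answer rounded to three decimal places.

Δs = (5 − 2.5)/5 = 0.5.
f(2.5) = 10/9, f(3) = 1, f(3.5) = 10/11, f(4) = 5/6, f(4.5) = 10/13, f(5) = 5/7.
T_5 = (Δs/2)·[f(s_0) + 2f(s_1) + ... + 2f(s_{4}) + f(s_5)].
Sum ≈ 2.212.

2.212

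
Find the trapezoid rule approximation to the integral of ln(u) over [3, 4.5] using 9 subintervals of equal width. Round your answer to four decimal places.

1.9723

Δu = (4.5 − 3)/9 = 1/6.
f(3) ≈ 1.0986, f(19/6) ≈ 1.1527, f(10/3) ≈ 1.2040, f(3.5) ≈ 1.2528, f(11/3) ≈ 1.2993, f(23/6) ≈ 1.3437, f(4) ≈ 1.3863, f(25/6) ≈ 1.4271, f(13/3) ≈ 1.4663, f(4.5) ≈ 1.5041.
T_9 = (Δu/2)·[f(u_0) + 2f(u_1) + ... + 2f(u_{8}) + f(u_9)].
Sum ≈ 1.9723.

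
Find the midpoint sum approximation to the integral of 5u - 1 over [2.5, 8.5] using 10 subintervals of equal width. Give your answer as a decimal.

Δu = (8.5 − 2.5)/10 = 0.6.
Midpoints: 2.8, 3.4, 4, 4.6, 5.2, 5.8, 6.4, 7, 7.6, 8.2.
f(2.8) = 13, f(3.4) = 16, f(4) = 19, f(4.6) = 22, f(5.2) = 25, f(5.8) = 28, f(6.4) = 31, f(7) = 34, f(7.6) = 37, f(8.2) = 40.
Sum = Δu · [f(2.8) + f(3.4) + f(4) + ...].
Sum = 159.

159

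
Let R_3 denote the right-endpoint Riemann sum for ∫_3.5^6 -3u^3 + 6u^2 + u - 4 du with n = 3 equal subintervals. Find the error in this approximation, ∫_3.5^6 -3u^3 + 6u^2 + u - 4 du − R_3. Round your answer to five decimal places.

166.62326

Exact integral: ∫_3.5^6 f(u) du = -511.328125.
R_3 ≈ -677.9513889.
Error ≈ -511.328125 − (-677.9513889) ≈ 166.62326.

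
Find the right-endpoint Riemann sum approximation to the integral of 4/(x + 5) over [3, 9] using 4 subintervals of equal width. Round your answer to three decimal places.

2.086

Δx = (9 − 3)/4 = 1.5.
Right endpoints: 4.5, 6, 7.5, 9.
f(4.5) = 8/19, f(6) = 4/11, f(7.5) = 0.32, f(9) = 2/7.
Sum = Δx · [f(4.5) + f(6) + f(7.5) + f(9)].
Sum ≈ 2.086.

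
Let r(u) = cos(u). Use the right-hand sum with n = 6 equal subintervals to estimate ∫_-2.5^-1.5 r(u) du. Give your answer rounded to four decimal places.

-0.3254

Δu = (-1.5 − (-2.5))/6 = 1/6.
Right endpoints: -7/3, -13/6, -2, -11/6, -5/3, -1.5.
r(-7/3) ≈ -0.6908, r(-13/6) ≈ -0.5612, r(-2) ≈ -0.4161, r(-11/6) ≈ -0.2595, r(-5/3) ≈ -0.0957, r(-1.5) ≈ 0.0707.
Sum = Δu · [r(-7/3) + r(-13/6) + r(-2) + ...].
Sum ≈ -0.3254.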